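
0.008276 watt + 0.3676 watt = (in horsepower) 0.0005041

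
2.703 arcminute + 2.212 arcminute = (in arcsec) 294.9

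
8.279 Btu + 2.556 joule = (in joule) 8737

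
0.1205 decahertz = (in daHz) 0.1205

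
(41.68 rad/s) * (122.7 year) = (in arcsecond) 3.327e+16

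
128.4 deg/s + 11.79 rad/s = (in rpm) 134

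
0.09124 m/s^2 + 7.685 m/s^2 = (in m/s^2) 7.776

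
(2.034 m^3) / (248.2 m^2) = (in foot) 0.02689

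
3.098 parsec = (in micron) 9.559e+22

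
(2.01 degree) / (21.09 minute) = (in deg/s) 0.001588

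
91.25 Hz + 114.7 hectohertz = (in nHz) 1.156e+13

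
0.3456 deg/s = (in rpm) 0.0576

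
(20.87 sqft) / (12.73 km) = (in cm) 0.01523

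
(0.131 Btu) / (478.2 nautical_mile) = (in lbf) 3.508e-05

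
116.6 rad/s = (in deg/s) 6681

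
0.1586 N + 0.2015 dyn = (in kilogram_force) 0.01617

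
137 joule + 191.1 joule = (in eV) 2.048e+21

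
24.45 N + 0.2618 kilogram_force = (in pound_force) 6.074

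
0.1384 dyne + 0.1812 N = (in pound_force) 0.04074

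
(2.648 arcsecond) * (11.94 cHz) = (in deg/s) 8.783e-05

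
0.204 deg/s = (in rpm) 0.034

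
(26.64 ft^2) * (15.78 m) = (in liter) 3.905e+04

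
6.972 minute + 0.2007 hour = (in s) 1141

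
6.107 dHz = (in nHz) 6.107e+08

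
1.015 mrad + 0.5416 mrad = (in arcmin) 5.351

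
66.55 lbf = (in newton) 296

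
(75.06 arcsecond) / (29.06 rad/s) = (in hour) 3.478e-09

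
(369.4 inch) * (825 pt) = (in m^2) 2.731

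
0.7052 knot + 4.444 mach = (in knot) 2942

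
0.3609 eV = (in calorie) 1.382e-20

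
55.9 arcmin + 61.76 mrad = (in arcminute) 268.2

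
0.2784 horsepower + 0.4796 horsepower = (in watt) 565.2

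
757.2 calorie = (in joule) 3168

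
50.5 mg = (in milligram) 50.5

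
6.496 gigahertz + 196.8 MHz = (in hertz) 6.693e+09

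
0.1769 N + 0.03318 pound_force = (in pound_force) 0.07295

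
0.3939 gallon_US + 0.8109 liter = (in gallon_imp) 0.5064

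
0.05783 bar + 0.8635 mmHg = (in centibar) 5.898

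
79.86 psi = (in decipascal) 5.506e+06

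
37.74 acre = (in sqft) 1.644e+06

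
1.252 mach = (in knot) 828.7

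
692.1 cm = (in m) 6.921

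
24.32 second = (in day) 0.0002815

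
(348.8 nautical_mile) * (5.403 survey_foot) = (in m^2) 1.064e+06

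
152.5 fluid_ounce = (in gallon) 1.191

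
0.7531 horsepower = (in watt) 561.6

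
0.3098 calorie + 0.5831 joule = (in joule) 1.879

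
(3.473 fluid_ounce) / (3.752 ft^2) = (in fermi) 2.947e+11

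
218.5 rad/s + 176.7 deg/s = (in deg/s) 1.27e+04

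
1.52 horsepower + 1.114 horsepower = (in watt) 1964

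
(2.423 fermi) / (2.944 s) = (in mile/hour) 1.841e-15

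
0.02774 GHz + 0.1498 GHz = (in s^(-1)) 1.775e+08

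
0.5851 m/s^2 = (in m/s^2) 0.5851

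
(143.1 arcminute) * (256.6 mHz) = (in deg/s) 0.612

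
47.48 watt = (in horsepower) 0.06367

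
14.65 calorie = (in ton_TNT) 1.465e-08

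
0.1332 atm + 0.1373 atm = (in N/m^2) 2.741e+04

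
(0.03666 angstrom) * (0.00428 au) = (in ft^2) 0.02527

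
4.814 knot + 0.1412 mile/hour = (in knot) 4.937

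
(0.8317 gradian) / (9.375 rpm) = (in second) 0.01331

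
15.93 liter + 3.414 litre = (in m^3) 0.01934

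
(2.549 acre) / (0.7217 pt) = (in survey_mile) 2.518e+04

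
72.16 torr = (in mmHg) 72.16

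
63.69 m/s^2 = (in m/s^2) 63.69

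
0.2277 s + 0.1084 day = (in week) 0.01549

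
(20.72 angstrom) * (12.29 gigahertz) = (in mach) 0.07479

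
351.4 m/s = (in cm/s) 3.514e+04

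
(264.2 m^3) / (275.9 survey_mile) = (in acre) 1.47e-07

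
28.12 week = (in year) 0.5393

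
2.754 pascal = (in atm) 2.718e-05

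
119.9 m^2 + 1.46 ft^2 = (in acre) 0.02966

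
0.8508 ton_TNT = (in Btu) 3.374e+06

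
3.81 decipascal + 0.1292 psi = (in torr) 6.684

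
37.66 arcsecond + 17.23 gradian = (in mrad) 270.8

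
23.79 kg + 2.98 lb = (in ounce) 886.8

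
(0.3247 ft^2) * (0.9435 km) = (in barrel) 179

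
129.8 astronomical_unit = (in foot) 6.371e+13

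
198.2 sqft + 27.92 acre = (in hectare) 11.3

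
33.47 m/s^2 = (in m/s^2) 33.47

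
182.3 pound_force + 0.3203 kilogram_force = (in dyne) 8.141e+07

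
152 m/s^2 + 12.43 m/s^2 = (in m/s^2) 164.4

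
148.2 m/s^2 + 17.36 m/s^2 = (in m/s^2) 165.6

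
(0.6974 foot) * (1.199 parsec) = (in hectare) 7.864e+11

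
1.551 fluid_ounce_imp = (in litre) 0.04407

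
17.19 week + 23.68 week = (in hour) 6866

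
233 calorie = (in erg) 9.749e+09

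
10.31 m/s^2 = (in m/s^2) 10.31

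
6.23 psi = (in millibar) 429.5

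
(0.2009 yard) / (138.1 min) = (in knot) 4.31e-05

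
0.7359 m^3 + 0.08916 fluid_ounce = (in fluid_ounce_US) 2.488e+04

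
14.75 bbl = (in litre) 2345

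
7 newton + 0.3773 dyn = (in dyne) 7e+05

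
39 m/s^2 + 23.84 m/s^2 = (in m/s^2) 62.84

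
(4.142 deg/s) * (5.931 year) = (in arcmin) 4.648e+10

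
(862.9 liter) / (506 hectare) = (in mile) 1.06e-10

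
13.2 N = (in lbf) 2.967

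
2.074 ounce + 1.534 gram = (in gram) 60.33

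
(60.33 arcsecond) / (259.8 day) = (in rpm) 1.244e-10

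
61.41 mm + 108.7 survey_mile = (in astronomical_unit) 1.169e-06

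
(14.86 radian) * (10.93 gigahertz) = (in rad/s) 1.624e+11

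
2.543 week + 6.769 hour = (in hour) 434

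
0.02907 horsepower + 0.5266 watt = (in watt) 22.2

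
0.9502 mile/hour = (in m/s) 0.4248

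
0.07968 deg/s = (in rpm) 0.01328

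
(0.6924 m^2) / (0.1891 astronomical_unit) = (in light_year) 2.587e-27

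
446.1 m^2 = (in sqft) 4802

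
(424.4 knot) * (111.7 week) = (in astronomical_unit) 0.09859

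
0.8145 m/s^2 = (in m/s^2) 0.8145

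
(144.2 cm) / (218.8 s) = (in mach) 1.936e-05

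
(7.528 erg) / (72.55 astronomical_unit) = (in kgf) 7.073e-21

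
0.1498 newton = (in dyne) 1.498e+04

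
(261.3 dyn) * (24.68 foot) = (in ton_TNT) 4.698e-12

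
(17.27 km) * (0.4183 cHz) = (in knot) 140.4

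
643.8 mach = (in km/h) 7.892e+05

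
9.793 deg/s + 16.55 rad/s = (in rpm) 159.7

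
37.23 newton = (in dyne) 3.723e+06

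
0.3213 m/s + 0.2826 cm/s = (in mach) 0.0009519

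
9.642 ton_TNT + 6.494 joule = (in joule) 4.034e+10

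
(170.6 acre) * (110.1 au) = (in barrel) 7.152e+19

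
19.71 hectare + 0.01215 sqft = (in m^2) 1.971e+05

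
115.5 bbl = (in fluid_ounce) 6.209e+05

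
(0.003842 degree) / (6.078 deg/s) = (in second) 0.0006321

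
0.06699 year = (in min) 3.521e+04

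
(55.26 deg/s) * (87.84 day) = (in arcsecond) 1.51e+12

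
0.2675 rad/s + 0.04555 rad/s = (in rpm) 2.989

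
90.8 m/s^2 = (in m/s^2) 90.8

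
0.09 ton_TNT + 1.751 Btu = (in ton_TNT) 0.09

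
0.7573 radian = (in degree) 43.39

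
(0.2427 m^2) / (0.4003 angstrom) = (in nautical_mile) 3.274e+06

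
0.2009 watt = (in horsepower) 0.0002694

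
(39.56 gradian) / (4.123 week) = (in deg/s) 1.428e-05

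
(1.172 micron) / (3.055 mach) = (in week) 1.863e-15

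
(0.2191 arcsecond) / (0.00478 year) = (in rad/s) 7.047e-12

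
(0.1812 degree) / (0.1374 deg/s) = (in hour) 0.0003663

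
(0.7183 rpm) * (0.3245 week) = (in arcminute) 5.075e+07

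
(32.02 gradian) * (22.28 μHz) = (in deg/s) 0.0006421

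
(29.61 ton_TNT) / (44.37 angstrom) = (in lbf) 6.277e+18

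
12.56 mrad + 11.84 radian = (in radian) 11.85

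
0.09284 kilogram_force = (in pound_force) 0.2047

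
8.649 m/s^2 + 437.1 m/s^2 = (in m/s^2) 445.7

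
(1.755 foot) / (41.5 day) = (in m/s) 1.492e-07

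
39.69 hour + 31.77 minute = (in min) 2413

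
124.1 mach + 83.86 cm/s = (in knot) 8.214e+04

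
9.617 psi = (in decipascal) 6.631e+05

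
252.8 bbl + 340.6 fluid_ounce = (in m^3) 40.2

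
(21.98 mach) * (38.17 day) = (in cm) 2.468e+12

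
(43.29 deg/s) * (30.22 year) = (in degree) 4.126e+10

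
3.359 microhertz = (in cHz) 0.0003359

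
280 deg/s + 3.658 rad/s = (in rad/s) 8.545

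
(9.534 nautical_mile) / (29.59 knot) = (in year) 3.678e-05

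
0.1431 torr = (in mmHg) 0.1431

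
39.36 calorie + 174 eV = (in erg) 1.647e+09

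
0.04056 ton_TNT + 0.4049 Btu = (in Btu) 1.608e+05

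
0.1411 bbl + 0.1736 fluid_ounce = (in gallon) 5.928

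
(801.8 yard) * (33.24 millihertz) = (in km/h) 87.73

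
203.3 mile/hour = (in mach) 0.2669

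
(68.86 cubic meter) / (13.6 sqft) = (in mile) 0.03386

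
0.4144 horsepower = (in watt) 309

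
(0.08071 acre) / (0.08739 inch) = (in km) 147.1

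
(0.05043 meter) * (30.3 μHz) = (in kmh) 5.501e-06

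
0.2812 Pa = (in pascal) 0.2812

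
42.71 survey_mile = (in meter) 6.874e+04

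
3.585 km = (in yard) 3921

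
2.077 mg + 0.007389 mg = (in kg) 2.084e-06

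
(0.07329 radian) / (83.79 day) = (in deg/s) 5.8e-07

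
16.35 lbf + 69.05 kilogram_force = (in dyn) 7.499e+07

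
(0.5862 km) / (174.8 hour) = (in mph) 0.002084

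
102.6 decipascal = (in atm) 0.0001013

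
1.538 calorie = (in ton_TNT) 1.538e-09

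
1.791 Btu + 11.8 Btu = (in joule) 1.434e+04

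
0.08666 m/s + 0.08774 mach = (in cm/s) 2996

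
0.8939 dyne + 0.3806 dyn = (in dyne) 1.274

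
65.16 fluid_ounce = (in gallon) 0.5091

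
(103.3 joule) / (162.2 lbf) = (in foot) 0.4697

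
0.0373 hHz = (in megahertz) 3.73e-06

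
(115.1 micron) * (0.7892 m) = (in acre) 2.245e-08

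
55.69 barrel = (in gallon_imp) 1948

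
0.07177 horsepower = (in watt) 53.52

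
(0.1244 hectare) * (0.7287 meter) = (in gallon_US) 2.395e+05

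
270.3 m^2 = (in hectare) 0.02703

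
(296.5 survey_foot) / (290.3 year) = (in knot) 1.919e-08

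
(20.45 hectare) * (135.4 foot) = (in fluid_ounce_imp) 2.97e+11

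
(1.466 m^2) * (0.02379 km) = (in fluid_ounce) 1.179e+06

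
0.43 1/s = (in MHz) 4.3e-07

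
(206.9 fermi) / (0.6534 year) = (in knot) 1.952e-20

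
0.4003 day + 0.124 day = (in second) 4.53e+04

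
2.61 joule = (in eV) 1.629e+19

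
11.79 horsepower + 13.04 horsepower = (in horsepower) 24.83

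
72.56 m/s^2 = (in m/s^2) 72.56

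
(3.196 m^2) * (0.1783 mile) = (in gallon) 2.423e+05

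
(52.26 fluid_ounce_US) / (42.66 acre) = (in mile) 5.563e-12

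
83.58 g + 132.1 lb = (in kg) 60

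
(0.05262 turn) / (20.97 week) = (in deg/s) 1.494e-06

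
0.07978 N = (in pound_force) 0.01794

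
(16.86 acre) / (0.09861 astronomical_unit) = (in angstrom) 4.625e+04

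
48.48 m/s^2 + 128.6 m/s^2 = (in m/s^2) 177.1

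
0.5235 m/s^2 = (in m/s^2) 0.5235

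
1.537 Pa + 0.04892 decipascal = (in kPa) 0.001542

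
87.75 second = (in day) 0.001016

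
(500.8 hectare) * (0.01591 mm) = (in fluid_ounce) 2.694e+06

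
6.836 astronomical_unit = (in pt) 2.899e+15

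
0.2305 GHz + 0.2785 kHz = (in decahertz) 2.305e+07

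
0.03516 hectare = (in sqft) 3785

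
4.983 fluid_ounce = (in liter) 0.1474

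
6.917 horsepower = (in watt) 5158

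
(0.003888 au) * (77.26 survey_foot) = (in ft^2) 1.474e+11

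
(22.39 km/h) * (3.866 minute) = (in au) 9.644e-09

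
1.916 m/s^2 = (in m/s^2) 1.916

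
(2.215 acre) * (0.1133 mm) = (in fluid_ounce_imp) 3.574e+04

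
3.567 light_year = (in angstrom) 3.375e+26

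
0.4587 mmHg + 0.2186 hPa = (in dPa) 830.1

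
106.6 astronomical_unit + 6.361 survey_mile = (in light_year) 0.001686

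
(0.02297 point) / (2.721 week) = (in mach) 1.446e-14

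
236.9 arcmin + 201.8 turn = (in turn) 201.8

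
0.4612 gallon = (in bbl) 0.01098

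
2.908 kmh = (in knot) 1.57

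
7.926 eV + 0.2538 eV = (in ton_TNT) 3.132e-28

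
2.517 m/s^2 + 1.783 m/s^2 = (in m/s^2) 4.3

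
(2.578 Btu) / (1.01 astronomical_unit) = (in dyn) 0.0018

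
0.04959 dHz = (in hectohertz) 4.959e-05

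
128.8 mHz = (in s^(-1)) 0.1288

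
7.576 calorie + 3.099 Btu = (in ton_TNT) 7.89e-07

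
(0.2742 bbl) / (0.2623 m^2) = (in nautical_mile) 8.974e-05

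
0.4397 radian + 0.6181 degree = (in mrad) 450.5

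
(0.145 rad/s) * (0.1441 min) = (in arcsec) 2.586e+05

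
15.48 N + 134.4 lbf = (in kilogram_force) 62.54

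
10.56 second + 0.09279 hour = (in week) 0.0005698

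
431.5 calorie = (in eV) 1.127e+22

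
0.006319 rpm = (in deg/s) 0.03791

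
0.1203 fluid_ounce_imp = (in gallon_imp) 0.0007519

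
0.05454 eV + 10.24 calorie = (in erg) 4.284e+08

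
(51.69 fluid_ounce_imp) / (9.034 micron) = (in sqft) 1750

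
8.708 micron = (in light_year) 9.204e-22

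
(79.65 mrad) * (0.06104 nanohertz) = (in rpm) 4.643e-11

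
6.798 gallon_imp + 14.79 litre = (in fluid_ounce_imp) 1608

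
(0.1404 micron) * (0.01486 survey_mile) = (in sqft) 3.614e-05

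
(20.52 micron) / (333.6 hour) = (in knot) 3.321e-11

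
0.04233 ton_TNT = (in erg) 1.771e+15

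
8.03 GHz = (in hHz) 8.03e+07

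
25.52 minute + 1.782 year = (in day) 650.4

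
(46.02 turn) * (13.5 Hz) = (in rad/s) 3904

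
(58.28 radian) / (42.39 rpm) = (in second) 13.13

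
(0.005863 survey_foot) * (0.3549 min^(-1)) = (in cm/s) 0.001057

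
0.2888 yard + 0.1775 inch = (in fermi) 2.686e+14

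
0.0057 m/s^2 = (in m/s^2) 0.0057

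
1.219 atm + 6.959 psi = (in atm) 1.693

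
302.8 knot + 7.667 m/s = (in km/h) 588.4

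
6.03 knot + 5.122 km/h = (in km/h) 16.29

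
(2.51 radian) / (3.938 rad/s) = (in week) 1.054e-06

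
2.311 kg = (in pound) 5.095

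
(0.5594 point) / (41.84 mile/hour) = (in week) 1.745e-11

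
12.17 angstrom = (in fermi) 1.217e+06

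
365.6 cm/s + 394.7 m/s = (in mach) 1.17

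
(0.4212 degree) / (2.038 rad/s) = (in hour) 1.002e-06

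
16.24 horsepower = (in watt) 1.211e+04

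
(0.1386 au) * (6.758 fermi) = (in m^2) 0.0001401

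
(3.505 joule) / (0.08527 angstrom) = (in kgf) 4.192e+10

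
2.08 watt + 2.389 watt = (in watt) 4.469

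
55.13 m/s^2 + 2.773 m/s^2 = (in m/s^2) 57.9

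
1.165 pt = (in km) 4.11e-07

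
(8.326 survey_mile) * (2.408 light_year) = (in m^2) 3.053e+20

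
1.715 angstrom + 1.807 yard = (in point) 4684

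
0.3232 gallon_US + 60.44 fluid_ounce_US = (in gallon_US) 0.7954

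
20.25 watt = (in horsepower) 0.02716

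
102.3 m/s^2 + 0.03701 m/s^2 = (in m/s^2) 102.3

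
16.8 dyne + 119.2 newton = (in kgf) 12.16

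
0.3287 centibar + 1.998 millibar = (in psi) 0.07665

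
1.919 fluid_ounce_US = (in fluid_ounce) 1.919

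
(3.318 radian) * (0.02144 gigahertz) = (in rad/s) 7.114e+07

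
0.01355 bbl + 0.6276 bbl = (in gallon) 26.93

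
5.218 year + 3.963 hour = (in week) 272.1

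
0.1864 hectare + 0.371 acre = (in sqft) 3.622e+04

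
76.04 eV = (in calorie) 2.912e-18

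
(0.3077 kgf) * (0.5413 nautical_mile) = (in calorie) 723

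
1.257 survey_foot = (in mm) 383.1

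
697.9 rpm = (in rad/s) 73.08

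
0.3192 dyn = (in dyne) 0.3192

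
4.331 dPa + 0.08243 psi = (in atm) 0.005613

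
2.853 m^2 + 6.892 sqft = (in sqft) 37.6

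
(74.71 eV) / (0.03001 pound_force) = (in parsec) 2.906e-33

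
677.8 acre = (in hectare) 274.3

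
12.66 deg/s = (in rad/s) 0.221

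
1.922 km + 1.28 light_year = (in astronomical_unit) 8.095e+04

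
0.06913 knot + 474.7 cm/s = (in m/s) 4.783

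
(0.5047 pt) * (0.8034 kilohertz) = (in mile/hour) 0.32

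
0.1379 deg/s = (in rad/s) 0.002407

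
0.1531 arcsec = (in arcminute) 0.002552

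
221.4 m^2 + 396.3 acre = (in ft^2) 1.727e+07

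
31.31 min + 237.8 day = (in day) 237.8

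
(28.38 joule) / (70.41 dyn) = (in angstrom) 4.031e+14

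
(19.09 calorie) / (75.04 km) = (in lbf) 0.0002393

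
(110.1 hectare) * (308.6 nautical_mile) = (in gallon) 1.662e+14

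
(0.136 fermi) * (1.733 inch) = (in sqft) 6.444e-17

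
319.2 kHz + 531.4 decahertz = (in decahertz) 3.245e+04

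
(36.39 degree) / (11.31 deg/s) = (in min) 0.05363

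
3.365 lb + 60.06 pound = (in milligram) 2.877e+07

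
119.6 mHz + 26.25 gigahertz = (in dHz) 2.625e+11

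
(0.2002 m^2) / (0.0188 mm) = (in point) 3.019e+07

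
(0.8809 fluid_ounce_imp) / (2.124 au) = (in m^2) 7.877e-17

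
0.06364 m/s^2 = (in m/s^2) 0.06364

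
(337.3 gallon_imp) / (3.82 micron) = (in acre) 99.19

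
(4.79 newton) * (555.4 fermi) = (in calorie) 6.358e-13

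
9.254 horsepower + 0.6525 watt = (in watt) 6901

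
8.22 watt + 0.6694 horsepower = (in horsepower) 0.6804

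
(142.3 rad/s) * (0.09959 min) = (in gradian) 5.413e+04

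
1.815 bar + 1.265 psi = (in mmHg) 1427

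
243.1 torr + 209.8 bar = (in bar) 210.1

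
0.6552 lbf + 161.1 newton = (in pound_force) 36.87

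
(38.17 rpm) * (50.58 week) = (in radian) 1.223e+08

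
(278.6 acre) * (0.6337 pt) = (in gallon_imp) 5.544e+04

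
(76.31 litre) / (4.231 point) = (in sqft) 550.3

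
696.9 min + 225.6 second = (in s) 4.204e+04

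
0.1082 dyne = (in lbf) 2.432e-07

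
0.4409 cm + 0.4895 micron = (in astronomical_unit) 2.948e-14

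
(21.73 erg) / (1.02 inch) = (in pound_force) 1.886e-05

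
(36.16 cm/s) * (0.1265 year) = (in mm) 1.443e+09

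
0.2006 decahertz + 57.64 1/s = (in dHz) 596.5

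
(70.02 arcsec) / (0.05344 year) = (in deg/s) 1.154e-08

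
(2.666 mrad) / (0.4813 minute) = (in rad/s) 9.232e-05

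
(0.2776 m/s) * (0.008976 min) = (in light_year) 1.58e-17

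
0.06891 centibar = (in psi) 0.009995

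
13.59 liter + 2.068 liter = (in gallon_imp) 3.444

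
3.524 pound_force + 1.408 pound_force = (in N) 21.94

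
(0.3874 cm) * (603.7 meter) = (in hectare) 0.0002339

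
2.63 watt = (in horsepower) 0.003527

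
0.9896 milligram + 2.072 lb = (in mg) 9.398e+05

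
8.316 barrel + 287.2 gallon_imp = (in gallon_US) 694.2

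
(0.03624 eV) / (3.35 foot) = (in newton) 5.686e-21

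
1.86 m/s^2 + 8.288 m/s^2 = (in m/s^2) 10.15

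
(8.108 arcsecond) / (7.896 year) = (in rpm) 1.507e-12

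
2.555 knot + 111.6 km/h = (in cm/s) 3231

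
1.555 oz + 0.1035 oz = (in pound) 0.1037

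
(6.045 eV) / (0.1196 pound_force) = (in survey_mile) 1.131e-21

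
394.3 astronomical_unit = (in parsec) 0.001912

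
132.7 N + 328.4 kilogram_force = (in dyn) 3.353e+08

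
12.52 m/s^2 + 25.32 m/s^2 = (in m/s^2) 37.84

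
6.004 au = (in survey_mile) 5.581e+08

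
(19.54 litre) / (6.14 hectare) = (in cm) 3.182e-05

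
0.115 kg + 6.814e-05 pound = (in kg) 0.115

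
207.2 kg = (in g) 2.072e+05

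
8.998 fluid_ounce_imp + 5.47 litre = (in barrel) 0.03601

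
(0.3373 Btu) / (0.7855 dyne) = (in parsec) 1.468e-09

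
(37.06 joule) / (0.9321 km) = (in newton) 0.03976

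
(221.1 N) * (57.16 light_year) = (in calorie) 2.858e+19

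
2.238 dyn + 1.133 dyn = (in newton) 3.371e-05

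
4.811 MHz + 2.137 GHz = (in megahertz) 2142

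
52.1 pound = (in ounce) 833.6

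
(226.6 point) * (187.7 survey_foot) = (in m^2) 4.573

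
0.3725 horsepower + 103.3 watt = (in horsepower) 0.511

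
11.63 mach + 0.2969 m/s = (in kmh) 1.426e+04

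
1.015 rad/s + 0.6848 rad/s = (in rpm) 16.23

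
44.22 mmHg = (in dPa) 5.896e+04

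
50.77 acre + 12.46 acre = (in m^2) 2.559e+05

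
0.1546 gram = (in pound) 0.0003408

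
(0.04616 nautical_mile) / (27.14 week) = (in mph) 1.165e-05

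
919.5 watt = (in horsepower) 1.233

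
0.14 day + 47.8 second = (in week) 0.02008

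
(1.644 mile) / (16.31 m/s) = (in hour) 0.04506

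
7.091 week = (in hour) 1191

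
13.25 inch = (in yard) 0.3681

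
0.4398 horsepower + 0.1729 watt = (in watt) 328.1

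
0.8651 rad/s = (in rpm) 8.261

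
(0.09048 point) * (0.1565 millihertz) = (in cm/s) 4.995e-07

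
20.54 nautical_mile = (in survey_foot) 1.248e+05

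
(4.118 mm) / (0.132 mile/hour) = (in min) 0.001163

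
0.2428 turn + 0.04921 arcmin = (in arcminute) 5245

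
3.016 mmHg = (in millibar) 4.021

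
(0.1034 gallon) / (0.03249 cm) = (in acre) 0.0002977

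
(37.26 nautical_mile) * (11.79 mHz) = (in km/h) 2929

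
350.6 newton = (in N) 350.6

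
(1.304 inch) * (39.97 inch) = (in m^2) 0.03363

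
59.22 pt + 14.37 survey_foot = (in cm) 440.1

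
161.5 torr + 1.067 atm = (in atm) 1.279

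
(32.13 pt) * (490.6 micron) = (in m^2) 5.561e-06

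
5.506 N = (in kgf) 0.5615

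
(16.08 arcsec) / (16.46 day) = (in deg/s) 3.141e-09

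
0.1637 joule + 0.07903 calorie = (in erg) 4.944e+06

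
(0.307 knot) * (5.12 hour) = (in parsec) 9.434e-14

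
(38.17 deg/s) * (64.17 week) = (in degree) 1.481e+09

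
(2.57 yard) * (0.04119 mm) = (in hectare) 9.68e-09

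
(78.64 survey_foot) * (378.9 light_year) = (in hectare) 8.592e+15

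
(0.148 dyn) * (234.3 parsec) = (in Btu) 1.014e+10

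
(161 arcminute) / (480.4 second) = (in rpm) 0.0009309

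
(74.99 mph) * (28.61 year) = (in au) 0.2022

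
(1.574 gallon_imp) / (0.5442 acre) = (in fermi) 3.249e+09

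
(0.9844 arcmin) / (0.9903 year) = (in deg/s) 5.253e-10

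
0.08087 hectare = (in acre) 0.1998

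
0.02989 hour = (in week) 0.0001779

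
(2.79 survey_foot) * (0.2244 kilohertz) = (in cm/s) 1.908e+04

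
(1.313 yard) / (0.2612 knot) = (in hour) 0.002482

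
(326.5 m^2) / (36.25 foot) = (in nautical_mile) 0.01596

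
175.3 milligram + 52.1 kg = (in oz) 1838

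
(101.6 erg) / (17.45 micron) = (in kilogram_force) 0.05937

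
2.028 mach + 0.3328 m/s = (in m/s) 690.9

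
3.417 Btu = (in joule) 3605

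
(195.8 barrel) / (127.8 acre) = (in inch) 0.00237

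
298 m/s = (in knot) 579.3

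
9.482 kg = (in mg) 9.482e+06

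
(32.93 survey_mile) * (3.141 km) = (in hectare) 1.665e+04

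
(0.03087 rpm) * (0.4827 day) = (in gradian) 8583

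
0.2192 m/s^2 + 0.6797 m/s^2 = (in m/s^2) 0.8989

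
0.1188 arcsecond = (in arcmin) 0.00198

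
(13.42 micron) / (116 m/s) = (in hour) 3.214e-11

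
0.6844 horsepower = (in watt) 510.4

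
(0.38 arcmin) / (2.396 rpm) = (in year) 1.397e-11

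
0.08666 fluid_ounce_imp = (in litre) 0.002462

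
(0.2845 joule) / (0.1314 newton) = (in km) 0.002165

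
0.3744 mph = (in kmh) 0.6025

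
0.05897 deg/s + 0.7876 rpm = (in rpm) 0.7974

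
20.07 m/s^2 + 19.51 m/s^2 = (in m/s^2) 39.58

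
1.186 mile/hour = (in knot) 1.031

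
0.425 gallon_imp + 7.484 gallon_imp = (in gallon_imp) 7.909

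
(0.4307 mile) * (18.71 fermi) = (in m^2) 1.297e-11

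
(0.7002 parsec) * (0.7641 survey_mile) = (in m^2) 2.657e+19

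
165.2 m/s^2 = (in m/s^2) 165.2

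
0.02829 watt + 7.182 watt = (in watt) 7.21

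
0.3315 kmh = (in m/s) 0.09208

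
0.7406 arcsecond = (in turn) 5.715e-07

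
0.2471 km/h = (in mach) 0.0002016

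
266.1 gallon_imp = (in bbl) 7.609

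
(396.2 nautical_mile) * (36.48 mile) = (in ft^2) 4.637e+11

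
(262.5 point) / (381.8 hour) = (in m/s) 6.737e-08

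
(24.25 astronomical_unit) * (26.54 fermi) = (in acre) 2.379e-05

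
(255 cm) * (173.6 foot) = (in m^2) 134.9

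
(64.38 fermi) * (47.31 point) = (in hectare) 1.074e-19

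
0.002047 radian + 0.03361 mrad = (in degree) 0.1192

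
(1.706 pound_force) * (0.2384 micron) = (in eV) 1.129e+13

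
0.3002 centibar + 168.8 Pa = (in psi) 0.06802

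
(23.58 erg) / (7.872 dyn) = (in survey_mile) 1.861e-05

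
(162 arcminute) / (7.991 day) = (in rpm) 6.518e-07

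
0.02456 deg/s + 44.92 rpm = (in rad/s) 4.704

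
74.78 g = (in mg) 7.478e+04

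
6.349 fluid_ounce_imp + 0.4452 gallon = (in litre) 1.866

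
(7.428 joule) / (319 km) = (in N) 2.329e-05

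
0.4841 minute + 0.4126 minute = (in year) 1.706e-06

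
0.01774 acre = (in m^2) 71.79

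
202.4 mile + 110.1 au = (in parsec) 0.0005338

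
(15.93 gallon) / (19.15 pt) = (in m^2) 8.926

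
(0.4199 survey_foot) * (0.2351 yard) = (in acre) 6.799e-06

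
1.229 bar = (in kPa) 122.9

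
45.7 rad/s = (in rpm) 436.4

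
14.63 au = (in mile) 1.36e+09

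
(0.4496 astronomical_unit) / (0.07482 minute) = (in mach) 4.4e+07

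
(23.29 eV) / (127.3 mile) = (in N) 1.821e-23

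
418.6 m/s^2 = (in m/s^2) 418.6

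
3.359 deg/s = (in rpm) 0.5598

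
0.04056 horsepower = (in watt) 30.25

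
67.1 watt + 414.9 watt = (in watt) 482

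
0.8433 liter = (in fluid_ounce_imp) 29.68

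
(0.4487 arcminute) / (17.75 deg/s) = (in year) 1.336e-11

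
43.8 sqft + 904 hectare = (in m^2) 9.04e+06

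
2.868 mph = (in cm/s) 128.2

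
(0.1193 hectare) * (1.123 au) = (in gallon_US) 5.295e+16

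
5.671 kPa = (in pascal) 5671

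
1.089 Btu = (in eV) 7.171e+21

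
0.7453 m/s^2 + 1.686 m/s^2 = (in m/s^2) 2.431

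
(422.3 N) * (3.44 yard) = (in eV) 8.291e+21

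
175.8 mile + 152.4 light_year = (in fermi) 1.442e+33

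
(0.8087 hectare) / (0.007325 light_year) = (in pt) 3.308e-07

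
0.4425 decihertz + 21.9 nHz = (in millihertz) 44.25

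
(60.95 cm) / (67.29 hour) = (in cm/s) 0.0002516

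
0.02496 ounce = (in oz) 0.02496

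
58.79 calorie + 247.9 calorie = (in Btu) 1.216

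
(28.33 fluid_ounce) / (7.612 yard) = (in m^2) 0.0001204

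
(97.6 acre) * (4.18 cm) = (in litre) 1.651e+07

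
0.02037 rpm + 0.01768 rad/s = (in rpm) 0.1892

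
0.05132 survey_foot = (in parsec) 5.069e-19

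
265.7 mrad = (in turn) 0.04229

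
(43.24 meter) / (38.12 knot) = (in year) 6.992e-08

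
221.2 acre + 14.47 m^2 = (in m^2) 8.952e+05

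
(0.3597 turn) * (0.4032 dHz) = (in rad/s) 0.09113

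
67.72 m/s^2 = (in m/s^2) 67.72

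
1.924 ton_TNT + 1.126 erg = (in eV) 5.024e+28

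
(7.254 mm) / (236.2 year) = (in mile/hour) 2.178e-12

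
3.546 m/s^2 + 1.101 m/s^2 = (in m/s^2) 4.647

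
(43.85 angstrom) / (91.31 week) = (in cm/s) 7.94e-15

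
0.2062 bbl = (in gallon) 8.66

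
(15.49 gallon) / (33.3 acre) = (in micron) 0.4351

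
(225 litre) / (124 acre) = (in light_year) 4.739e-23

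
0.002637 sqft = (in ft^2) 0.002637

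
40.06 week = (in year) 0.7683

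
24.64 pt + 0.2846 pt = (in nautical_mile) 4.748e-06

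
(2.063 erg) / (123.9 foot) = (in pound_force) 1.228e-09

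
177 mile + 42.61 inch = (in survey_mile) 177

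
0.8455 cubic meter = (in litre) 845.5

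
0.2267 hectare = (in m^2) 2267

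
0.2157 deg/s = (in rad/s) 0.003765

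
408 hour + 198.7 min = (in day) 17.14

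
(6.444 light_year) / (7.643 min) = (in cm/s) 1.329e+16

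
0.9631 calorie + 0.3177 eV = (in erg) 4.03e+07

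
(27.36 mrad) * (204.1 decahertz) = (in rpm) 533.2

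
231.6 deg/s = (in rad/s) 4.042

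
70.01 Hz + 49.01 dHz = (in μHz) 7.491e+07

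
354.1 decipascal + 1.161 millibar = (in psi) 0.02197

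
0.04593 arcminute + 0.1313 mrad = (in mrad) 0.1447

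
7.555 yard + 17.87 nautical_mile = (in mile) 20.57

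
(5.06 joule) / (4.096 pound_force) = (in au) 1.856e-12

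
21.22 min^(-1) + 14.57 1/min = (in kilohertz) 0.0005965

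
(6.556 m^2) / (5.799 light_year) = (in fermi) 0.1195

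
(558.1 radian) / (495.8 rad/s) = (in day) 1.303e-05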